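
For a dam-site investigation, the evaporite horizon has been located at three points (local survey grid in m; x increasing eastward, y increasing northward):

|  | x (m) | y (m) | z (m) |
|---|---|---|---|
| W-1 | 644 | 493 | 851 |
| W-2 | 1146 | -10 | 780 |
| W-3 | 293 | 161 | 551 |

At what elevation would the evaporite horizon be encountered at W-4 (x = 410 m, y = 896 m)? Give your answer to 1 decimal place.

970.3 m

Let the plane be z = a·x + b·y + c.
W-2−W-1: 502a − 503b = −71;  W-3−W-1: −351a − 332b = −300.
Solving gives a = 0.370984, b = 0.511399.
Then c = 851 − a·644 − b·493 = 359.97.
At (410, 896): z = 152.1 + 458.2 + 359.97 = 970.3 m.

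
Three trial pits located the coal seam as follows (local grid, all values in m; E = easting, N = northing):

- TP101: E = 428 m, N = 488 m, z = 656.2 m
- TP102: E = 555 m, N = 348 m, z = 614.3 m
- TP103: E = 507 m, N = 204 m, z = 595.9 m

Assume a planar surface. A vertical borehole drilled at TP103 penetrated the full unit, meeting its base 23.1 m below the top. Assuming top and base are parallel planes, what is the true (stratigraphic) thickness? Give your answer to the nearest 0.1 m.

Let the plane be z = a·E + b·N + c.
TP102−TP101: 127a − 140b = −41.9;  TP103−TP101: 79a − 284b = −60.3.
Solving gives a = −0.13826, b = 0.17386.
|∇z| = √(a²+b²) = 0.22214, so dip δ = arctan(0.22214) = 12.52°.
True thickness = vertical thickness × cos δ = 23.1 × cos 12.52° = 22.6 m.

22.6 m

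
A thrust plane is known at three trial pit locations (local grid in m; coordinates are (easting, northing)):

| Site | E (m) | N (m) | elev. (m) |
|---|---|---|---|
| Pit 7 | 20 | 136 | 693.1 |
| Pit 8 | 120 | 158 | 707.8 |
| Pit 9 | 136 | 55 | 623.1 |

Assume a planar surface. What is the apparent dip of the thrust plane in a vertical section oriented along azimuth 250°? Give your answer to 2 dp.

Two edge vectors: Pit 7→Pit 8 = (100, 22, 14.7), Pit 7→Pit 9 = (116, -81, -70).
Normal n = (Pit 7→Pit 8) × (Pit 7→Pit 9) = (-349.3, 8705.2, -10652).
So ∂z/∂E = −n_x/n_z = −0.03279 and ∂z/∂N = −n_y/n_z = 0.81724.
Unit vector along 250° is (sin 250°, cos 250°) = (-0.9397, -0.3420).
Slope in that direction = a·(-0.9397) + b·(-0.3420) = −0.24870.
Apparent dip = arctan|0.24870| = 13.97° (true dip is 39.3°, so apparent ≤ true as expected).

13.97°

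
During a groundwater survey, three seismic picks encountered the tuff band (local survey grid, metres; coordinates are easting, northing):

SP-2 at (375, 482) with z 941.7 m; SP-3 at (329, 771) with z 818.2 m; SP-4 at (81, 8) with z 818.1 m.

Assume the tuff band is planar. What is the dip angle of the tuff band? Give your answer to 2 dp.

42.87°

Two edge vectors: SP-2→SP-3 = (-46, 289, -123.5), SP-2→SP-4 = (-294, -474, -123.6).
Normal n = (SP-2→SP-3) × (SP-2→SP-4) = (-94259.4, 30623.4, 106770).
So ∂z/∂easting = −n_x/n_z = 0.88283 and ∂z/∂northing = −n_y/n_z = −0.28682.
Gradient magnitude |∇z| = √(a² + b²) = √(0.77938 + 0.08226) = 0.92825.
True dip = arctan(0.92825) = 42.87°, dipping toward WNW (azimuth ≈ 288°).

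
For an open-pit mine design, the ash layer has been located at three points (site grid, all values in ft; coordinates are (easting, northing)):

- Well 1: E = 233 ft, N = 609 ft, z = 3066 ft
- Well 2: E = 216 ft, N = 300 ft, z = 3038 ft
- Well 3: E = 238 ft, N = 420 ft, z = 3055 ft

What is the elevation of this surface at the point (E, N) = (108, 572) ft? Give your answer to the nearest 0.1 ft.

Let the plane be z = a·E + b·N + c.
Well 2−Well 1: −17a − 309b = −28;  Well 3−Well 1: 5a − 189b = −11.
Solving gives a = 0.39786, b = 0.06873.
Then c = 3066 − a·233 − b·609 = 2931.45.
At (108, 572): z = 43.0 + 39.3 + 2931.45 = 3013.7 ft.

3013.7 ft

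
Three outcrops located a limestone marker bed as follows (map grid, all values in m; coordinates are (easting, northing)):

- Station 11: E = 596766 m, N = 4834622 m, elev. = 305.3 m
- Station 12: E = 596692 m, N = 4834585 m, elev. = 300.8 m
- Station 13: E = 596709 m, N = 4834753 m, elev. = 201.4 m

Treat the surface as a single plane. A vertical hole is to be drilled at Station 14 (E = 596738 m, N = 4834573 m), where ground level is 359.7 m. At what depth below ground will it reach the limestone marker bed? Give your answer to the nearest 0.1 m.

Let the plane be z = a·E + b·N + c.
Station 12−Station 11: −74a − 37b = −4.5;  Station 13−Station 11: −57a + 131b = −103.9.
Solving gives a = 0.375650258, b = −0.629678895.
Then c = 305.3 − a·596766 − b·4834622 = 2820389.44.
At (596738, 4834573): z_contact = 224164.78 − 3044228.59 + 2820389.44 = 325.64 m.
Depth below ground = 359.7 − 325.64 = 34.1 m.

34.1 m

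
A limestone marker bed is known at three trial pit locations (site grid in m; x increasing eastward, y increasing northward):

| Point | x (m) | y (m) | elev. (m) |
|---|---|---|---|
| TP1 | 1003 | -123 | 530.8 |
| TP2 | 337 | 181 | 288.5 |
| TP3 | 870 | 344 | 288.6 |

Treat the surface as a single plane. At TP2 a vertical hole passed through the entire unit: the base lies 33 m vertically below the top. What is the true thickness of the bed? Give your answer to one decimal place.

Let the plane be z = a·x + b·y + c.
TP2−TP1: −666a + 304b = −242.3;  TP3−TP1: −133a + 467b = −242.2.
Solving gives a = 0.14607, b = −0.47703.
|∇z| = √(a²+b²) = 0.49889, so dip δ = arctan(0.49889) = 26.51°.
True thickness = vertical thickness × cos δ = 33 × cos 26.51° = 29.5 m.

29.5 m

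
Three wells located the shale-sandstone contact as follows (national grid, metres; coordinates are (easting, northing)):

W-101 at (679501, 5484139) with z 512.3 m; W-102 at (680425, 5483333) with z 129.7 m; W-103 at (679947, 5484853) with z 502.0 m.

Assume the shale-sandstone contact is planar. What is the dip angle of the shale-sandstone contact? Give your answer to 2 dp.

17.65°

Two edge vectors: W-101→W-102 = (924, -806, -382.6), W-101→W-103 = (446, 714, -10.3).
Normal n = (W-101→W-102) × (W-101→W-103) = (281478.2, -161122.4, 1019212).
So ∂z/∂E = −n_x/n_z = −0.27617 and ∂z/∂N = −n_y/n_z = 0.15809.
Gradient magnitude |∇z| = √(a² + b²) = √(0.07627 + 0.02499) = 0.31822.
True dip = arctan(0.31822) = 17.65°, dipping toward ESE (azimuth ≈ 120°).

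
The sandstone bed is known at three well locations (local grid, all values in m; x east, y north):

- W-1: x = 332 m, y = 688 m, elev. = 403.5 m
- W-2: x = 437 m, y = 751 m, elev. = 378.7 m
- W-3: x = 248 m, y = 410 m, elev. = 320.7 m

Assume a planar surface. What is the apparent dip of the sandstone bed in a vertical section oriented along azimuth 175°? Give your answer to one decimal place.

Let the plane be z = a·x + b·y + c.
W-2−W-1: 105a + 63b = −24.8;  W-3−W-1: −84a − 278b = −82.8.
Solving gives a = −0.50677, b = 0.45097.
Unit vector along 175° is (sin 175°, cos 175°) = (0.0872, -0.9962).
Slope in that direction = a·(0.0872) + b·(-0.9962) = −0.49342.
Apparent dip = arctan|0.49342| = 26.3° (true dip is 34.2°, so apparent ≤ true as expected).

26.3°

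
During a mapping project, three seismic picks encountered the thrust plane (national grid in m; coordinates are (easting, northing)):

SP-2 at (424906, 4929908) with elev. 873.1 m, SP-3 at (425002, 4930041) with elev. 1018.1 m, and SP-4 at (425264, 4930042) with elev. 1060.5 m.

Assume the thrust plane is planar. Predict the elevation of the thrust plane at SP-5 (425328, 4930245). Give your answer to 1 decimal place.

Two edge vectors: SP-2→SP-3 = (96, 133, 145), SP-2→SP-4 = (358, 134, 187.4).
Normal n = (SP-2→SP-3) × (SP-2→SP-4) = (5494.2, 33919.6, -34750).
So ∂z/∂E = −n_x/n_z = 0.158106475 and ∂z/∂N = −n_y/n_z = 0.976103597.
Intercept c from SP-2: 873.1 − 67180.39 − 4812100.93 = −4878408.22.
At (425328, 4930245): z = 67247.1 + 4812429.9 − 4878408.22 = 1268.8 m.

1268.8 m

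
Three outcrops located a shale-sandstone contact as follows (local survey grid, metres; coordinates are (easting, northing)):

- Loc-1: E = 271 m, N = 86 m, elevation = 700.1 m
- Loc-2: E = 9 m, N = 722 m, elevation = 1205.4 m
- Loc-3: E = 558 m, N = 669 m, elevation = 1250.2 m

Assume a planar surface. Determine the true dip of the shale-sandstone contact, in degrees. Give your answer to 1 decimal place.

Let the plane be z = a·E + b·N + c.
Loc-2−Loc-1: −262a + 636b = 505.3;  Loc-3−Loc-1: 287a + 583b = 550.1.
Solving gives a = 0.16486, b = 0.86241.
Gradient magnitude |∇z| = √(a² + b²) = √(0.02718 + 0.74375) = 0.87803.
True dip = arctan(0.87803) = 41.3°, dipping toward S (azimuth ≈ 191°).

41.3°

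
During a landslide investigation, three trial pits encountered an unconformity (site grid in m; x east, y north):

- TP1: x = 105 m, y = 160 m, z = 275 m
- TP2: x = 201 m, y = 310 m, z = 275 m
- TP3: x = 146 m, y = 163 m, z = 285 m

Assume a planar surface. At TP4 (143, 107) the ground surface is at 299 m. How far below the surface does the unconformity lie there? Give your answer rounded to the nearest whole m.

Let the plane be z = a·x + b·y + c.
TP2−TP1: 96a + 150b = 0;  TP3−TP1: 41a + 3b = 10.
Solving gives a = 0.25589, b = −0.16377.
Then c = 275 − a·105 − b·160 = 274.33.
At (143, 107): z_contact = 36.6 − 17.5 + 274.33 = 293.4 m.
Depth below ground = 299 − 293.4 = 6 m.

6 m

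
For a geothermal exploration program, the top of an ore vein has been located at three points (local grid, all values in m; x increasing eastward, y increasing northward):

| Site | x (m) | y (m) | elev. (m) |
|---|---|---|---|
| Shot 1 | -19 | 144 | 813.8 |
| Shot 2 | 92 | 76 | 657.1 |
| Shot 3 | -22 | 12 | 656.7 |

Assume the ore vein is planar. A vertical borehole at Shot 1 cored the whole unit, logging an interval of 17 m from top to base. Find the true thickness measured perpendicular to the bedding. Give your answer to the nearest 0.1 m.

10.0 m

Let the plane be z = a·x + b·y + c.
Shot 2−Shot 1: 111a − 68b = −156.7;  Shot 3−Shot 1: −3a − 132b = −157.1.
Solving gives a = −0.67324, b = 1.20545.
|∇z| = √(a²+b²) = 1.38071, so dip δ = arctan(1.38071) = 54.09°.
True thickness = vertical thickness × cos δ = 17 × cos 54.09° = 10.0 m.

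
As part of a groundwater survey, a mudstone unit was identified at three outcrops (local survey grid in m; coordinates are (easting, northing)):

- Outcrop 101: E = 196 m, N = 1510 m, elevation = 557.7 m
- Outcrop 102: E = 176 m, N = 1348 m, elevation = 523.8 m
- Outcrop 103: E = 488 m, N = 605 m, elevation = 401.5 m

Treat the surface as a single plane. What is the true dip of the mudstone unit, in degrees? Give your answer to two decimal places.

12.16°

Two edge vectors: Outcrop 101→Outcrop 102 = (-20, -162, -33.9), Outcrop 101→Outcrop 103 = (292, -905, -156.2).
Normal n = (Outcrop 101→Outcrop 102) × (Outcrop 101→Outcrop 103) = (-5375.1, -13022.8, 65404).
So ∂z/∂E = −n_x/n_z = 0.08218 and ∂z/∂N = −n_y/n_z = 0.19911.
Gradient magnitude |∇z| = √(a² + b²) = √(0.00675 + 0.03965) = 0.21541.
True dip = arctan(0.21541) = 12.16°, dipping toward SSW (azimuth ≈ 202°).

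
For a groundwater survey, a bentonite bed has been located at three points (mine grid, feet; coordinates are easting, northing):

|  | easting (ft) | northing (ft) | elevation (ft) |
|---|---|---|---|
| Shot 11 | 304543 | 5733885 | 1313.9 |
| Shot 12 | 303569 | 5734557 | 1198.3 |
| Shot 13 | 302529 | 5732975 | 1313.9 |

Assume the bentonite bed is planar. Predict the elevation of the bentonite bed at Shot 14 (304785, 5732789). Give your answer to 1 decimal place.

Let the plane be z = a·easting + b·northing + c.
Shot 12−Shot 11: −974a + 672b = −115.6;  Shot 13−Shot 11: −2014a − 910b = 0.
Solving gives a = 0.046967784, b = −0.103948480.
Then c = 1313.9 − a·304543 − b·5733885 = 583038.82.
At (304785, 5732789): z = 14315.1 − 595914.7 + 583038.82 = 1439.2 ft.

1439.2 ft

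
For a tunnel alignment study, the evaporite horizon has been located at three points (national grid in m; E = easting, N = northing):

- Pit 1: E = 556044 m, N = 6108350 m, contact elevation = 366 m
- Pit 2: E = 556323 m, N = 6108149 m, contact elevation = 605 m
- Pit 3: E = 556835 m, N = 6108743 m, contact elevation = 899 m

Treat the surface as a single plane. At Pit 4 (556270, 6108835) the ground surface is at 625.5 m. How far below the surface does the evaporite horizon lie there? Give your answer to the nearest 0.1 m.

163.2 m

Two edge vectors: Pit 1→Pit 2 = (279, -201, 239), Pit 1→Pit 3 = (791, 393, 533).
Normal n = (Pit 1→Pit 2) × (Pit 1→Pit 3) = (-201060, 40342, 268638).
So ∂z/∂E = −n_x/n_z = 0.748442141 and ∂z/∂N = −n_y/n_z = −0.150172351.
Intercept c from Pit 1: 366 − 416166.76 + 917305.28 = 501504.52.
At (556270, 6108835): z_contact = 416335.91 − 917378.11 + 501504.52 = 462.31 m.
Depth below ground = 625.5 − 462.31 = 163.2 m.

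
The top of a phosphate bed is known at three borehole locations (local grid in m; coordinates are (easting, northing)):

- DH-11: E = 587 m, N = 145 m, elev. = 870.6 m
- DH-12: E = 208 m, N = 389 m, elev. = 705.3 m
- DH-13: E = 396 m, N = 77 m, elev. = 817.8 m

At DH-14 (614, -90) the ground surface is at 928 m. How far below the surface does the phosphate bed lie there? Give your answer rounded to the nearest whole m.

11 m

Let the plane be z = a·E + b·N + c.
DH-12−DH-11: −379a + 244b = −165.3;  DH-13−DH-11: −191a − 68b = −52.8.
Solving gives a = 0.33331, b = −0.15974.
Then c = 870.6 − a·587 − b·145 = 698.11.
At (614, -90): z_contact = 204.7 + 14.4 + 698.11 = 917.1 m.
Depth below ground = 928 − 917.1 = 11 m.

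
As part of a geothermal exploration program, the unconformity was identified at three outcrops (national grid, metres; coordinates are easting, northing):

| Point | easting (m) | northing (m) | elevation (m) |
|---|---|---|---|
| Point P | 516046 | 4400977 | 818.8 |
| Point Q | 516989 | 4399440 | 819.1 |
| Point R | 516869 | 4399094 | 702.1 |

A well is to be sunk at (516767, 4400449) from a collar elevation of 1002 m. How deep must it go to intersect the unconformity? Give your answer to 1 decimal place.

Let the plane be z = a·easting + b·northing + c.
Point Q−Point P: 943a − 1537b = 0.3;  Point R−Point P: 823a − 1883b = −116.7.
Solving gives a = 0.352313410, b = 0.215960667.
Then c = 818.8 − a·516046 − b·4400977 = −1131429.05.
At (516767, 4400449): z_contact = 182063.94 + 950323.90 − 1131429.05 = 958.79 m.
Depth below ground = 1002 − 958.79 = 43.2 m.

43.2 m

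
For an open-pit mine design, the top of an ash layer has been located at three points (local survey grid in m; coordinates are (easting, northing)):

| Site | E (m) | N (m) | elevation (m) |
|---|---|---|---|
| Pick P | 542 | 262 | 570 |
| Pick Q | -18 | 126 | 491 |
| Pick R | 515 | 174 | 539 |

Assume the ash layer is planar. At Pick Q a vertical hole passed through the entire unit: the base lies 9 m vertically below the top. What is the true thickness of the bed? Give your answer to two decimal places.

8.52 m

Let the plane be z = a·E + b·N + c.
Pick Q−Pick P: −560a − 136b = −79;  Pick R−Pick P: −27a − 88b = −31.
Solving gives a = 0.05999, b = 0.33387.
|∇z| = √(a²+b²) = 0.33921, so dip δ = arctan(0.33921) = 18.74°.
True thickness = vertical thickness × cos δ = 9 × cos 18.74° = 8.52 m.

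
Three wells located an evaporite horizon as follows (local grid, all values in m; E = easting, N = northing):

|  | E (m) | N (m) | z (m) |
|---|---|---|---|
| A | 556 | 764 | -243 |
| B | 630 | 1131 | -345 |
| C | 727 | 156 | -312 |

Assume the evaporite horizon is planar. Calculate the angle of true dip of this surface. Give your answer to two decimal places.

Two edge vectors: A→B = (74, 367, -102), A→C = (171, -608, -69).
Normal n = (A→B) × (A→C) = (-87339, -12336, -107749).
So ∂z/∂E = −n_x/n_z = −0.81058 and ∂z/∂N = −n_y/n_z = −0.11449.
Gradient magnitude |∇z| = √(a² + b²) = √(0.65704 + 0.01311) = 0.81862.
True dip = arctan(0.81862) = 39.30°, dipping toward E (azimuth ≈ 082°).

39.30°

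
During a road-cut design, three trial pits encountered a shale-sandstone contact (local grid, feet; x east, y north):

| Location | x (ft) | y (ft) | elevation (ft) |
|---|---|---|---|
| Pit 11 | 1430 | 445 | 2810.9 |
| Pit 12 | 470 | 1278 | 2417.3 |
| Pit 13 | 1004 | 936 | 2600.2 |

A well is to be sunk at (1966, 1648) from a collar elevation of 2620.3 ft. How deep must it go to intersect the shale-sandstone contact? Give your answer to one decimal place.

Let the plane be z = a·x + b·y + c.
Pit 12−Pit 11: −960a + 833b = −393.6;  Pit 13−Pit 11: −426a + 491b = −210.7.
Solving gives a = 0.152311, b = −0.296977.
Then c = 2810.9 − a·1430 − b·445 = 2725.25.
At (1966, 1648): z_contact = 299.44 − 489.42 + 2725.25 = 2535.28 ft.
Depth below ground = 2620.3 − 2535.28 = 85.0 ft.

85.0 ft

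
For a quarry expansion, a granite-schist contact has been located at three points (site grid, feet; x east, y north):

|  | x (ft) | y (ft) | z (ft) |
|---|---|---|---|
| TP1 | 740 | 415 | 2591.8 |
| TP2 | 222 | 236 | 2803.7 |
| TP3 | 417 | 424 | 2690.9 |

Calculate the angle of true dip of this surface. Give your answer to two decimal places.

22.63°

Let the plane be z = a·x + b·y + c.
TP2−TP1: −518a − 179b = 211.9;  TP3−TP1: −323a + 9b = 99.1.
Solving gives a = −0.31444, b = −0.27385.
Gradient magnitude |∇z| = √(a² + b²) = √(0.09887 + 0.07499) = 0.41697.
True dip = arctan(0.41697) = 22.63°, dipping toward NE (azimuth ≈ 049°).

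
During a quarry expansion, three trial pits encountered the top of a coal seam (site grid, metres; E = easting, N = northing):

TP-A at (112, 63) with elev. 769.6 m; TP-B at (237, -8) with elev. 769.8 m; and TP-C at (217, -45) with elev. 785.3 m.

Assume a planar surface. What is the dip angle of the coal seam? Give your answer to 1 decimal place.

Two edge vectors: TP-A→TP-B = (125, -71, 0.2), TP-A→TP-C = (105, -108, 15.7).
Normal n = (TP-A→TP-B) × (TP-A→TP-C) = (-1093.1, -1941.5, -6045).
So ∂z/∂E = −n_x/n_z = −0.18083 and ∂z/∂N = −n_y/n_z = −0.32117.
Gradient magnitude |∇z| = √(a² + b²) = √(0.03270 + 0.10315) = 0.36858.
True dip = arctan(0.36858) = 20.2°, dipping toward NNE (azimuth ≈ 029°).

20.2°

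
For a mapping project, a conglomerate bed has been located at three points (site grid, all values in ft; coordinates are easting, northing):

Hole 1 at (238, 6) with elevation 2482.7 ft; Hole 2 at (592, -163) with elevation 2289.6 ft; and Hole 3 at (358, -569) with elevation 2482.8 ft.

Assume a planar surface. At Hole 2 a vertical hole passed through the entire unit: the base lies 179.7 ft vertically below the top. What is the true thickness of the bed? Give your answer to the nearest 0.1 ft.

152.8 ft

Two edge vectors: Hole 1→Hole 2 = (354, -169, -193.1), Hole 1→Hole 3 = (120, -575, 0.1).
Normal n = (Hole 1→Hole 2) × (Hole 1→Hole 3) = (-111049.4, -23207.4, -183270).
So ∂z/∂easting = −n_x/n_z = −0.60593 and ∂z/∂northing = −n_y/n_z = −0.12663.
|∇z| = √(a²+b²) = 0.61902, so dip δ = arctan(0.61902) = 31.76°.
True thickness = vertical thickness × cos δ = 179.7 × cos 31.76° = 152.8 ft.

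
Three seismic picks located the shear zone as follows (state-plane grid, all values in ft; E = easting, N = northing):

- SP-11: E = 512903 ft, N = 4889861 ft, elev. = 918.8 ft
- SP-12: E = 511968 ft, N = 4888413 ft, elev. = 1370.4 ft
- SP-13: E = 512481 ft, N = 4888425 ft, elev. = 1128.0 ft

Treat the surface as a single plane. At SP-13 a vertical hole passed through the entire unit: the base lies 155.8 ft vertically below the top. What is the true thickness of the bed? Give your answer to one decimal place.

140.9 ft

Let the plane be z = a·E + b·N + c.
SP-12−SP-11: −935a − 1448b = 451.6;  SP-13−SP-11: −422a − 1436b = 209.2.
Solving gives a = −0.47235, b = −0.00687.
|∇z| = √(a²+b²) = 0.47240, so dip δ = arctan(0.47240) = 25.29°.
True thickness = vertical thickness × cos δ = 155.8 × cos 25.29° = 140.9 ft.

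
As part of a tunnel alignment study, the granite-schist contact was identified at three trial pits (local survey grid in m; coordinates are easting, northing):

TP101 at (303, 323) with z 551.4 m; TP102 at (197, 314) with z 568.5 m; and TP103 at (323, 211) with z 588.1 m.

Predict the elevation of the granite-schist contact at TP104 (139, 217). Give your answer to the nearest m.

Two edge vectors: TP101→TP102 = (-106, -9, 17.1), TP101→TP103 = (20, -112, 36.7).
Normal n = (TP101→TP102) × (TP101→TP103) = (1584.9, 4232.2, 12052).
So ∂z/∂easting = −n_x/n_z = −0.13151 and ∂z/∂northing = −n_y/n_z = −0.35116.
Intercept c from TP101: 551.4 + 39.85 + 113.43 = 704.67.
At (139, 217): z = −18.3 − 76.2 + 704.67 = 610.2 m.

610 m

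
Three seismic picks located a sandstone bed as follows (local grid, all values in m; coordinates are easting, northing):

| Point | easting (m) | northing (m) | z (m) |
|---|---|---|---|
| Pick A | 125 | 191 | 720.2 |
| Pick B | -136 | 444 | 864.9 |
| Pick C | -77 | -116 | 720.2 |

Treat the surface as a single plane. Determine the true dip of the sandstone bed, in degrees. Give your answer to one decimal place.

22.1°

Let the plane be z = a·easting + b·northing + c.
Pick B−Pick A: −261a + 253b = 144.7;  Pick C−Pick A: −202a − 307b = 0.
Solving gives a = −0.33850, b = 0.22273.
Gradient magnitude |∇z| = √(a² + b²) = √(0.11458 + 0.04961) = 0.40521.
True dip = arctan(0.40521) = 22.1°, dipping toward ESE (azimuth ≈ 123°).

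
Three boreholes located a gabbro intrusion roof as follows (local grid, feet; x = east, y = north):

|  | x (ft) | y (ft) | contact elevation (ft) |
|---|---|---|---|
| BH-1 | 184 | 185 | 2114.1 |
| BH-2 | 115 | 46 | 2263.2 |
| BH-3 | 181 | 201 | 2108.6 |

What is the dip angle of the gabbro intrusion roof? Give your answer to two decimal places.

Two edge vectors: BH-1→BH-2 = (-69, -139, 149.1), BH-1→BH-3 = (-3, 16, -5.5).
Normal n = (BH-1→BH-2) × (BH-1→BH-3) = (-1621.1, -826.8, -1521).
So ∂z/∂x = −n_x/n_z = −1.06581 and ∂z/∂y = −n_y/n_z = −0.54359.
Gradient magnitude |∇z| = √(a² + b²) = √(1.13596 + 0.29549) = 1.19643.
True dip = arctan(1.19643) = 50.11°, dipping toward ENE (azimuth ≈ 063°).

50.11°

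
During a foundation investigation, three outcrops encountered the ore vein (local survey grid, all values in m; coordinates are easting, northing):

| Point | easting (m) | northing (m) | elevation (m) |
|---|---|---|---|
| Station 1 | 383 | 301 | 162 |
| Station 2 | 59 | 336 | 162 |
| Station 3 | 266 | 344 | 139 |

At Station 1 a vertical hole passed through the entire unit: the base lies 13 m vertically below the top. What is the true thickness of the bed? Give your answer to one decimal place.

Two edge vectors: Station 1→Station 2 = (-324, 35, 0), Station 1→Station 3 = (-117, 43, -23).
Normal n = (Station 1→Station 2) × (Station 1→Station 3) = (-805, -7452, -9837).
So ∂z/∂easting = −n_x/n_z = −0.08183 and ∂z/∂northing = −n_y/n_z = −0.75755.
|∇z| = √(a²+b²) = 0.76196, so dip δ = arctan(0.76196) = 37.31°.
True thickness = vertical thickness × cos δ = 13 × cos 37.31° = 10.3 m.

10.3 m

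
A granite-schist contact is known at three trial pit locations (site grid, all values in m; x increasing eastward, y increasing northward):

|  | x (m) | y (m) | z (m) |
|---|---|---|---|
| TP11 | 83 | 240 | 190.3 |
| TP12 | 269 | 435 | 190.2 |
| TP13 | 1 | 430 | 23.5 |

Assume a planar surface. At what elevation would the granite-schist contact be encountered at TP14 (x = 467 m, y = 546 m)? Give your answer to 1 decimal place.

Two edge vectors: TP11→TP12 = (186, 195, -0.1), TP11→TP13 = (-82, 190, -166.8).
Normal n = (TP11→TP12) × (TP11→TP13) = (-32507, 31033, 51330).
So ∂z/∂x = −n_x/n_z = 0.63329 and ∂z/∂y = −n_y/n_z = −0.60458.
Intercept c from TP11: 190.3 − 52.56 + 145.10 = 282.84.
At (467, 546): z = 295.7 − 330.1 + 282.84 = 248.5 m.

248.5 m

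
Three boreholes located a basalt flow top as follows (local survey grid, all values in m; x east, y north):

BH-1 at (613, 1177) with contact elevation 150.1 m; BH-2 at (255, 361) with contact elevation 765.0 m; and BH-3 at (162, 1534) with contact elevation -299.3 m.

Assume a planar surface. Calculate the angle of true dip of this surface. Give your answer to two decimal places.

42.99°

Two edge vectors: BH-1→BH-2 = (-358, -816, 614.9), BH-1→BH-3 = (-451, 357, -449.4).
Normal n = (BH-1→BH-2) × (BH-1→BH-3) = (147191.1, -438205.1, -495822).
So ∂z/∂x = −n_x/n_z = 0.29686 and ∂z/∂y = −n_y/n_z = −0.88380.
Gradient magnitude |∇z| = √(a² + b²) = √(0.08813 + 0.78109) = 0.93232.
True dip = arctan(0.93232) = 42.99°, dipping toward NNW (azimuth ≈ 341°).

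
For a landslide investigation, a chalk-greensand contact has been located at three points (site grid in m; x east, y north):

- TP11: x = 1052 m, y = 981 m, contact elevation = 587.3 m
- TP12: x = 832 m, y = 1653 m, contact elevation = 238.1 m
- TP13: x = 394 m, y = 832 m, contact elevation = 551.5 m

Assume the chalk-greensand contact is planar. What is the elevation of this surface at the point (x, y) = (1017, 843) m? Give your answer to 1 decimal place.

Two edge vectors: TP11→TP12 = (-220, 672, -349.2), TP11→TP13 = (-658, -149, -35.8).
Normal n = (TP11→TP12) × (TP11→TP13) = (-76088.4, 221897.6, 474956).
So ∂z/∂x = −n_x/n_z = 0.160201 and ∂z/∂y = −n_y/n_z = −0.467196.
Intercept c from TP11: 587.3 − 168.53 + 458.32 = 877.09.
At (1017, 843): z = 162.9 − 393.8 + 877.09 = 646.2 m.

646.2 m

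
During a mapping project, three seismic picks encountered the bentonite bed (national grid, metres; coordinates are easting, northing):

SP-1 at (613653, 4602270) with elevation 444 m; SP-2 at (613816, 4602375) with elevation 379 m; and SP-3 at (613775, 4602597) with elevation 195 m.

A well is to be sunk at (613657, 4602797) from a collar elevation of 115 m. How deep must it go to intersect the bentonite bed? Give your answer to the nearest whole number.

96 m

Let the plane be z = a·easting + b·northing + c.
SP-2−SP-1: 163a + 105b = −65;  SP-3−SP-1: 122a + 327b = −249.
Solving gives a = 0.12076758, b = −0.80652491.
Then c = 444 − a·613653 − b·4602270 = 3638180.00.
At (613657, 4602797): z_contact = 74109.9 − 3712270.4 + 3638180.00 = 19.4 m.
Depth below ground = 115 − 19.4 = 96 m.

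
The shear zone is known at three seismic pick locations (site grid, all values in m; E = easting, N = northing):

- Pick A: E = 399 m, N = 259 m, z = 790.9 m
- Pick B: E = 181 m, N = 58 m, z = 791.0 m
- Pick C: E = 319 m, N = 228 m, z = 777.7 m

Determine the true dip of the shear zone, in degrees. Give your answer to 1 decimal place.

Let the plane be z = a·E + b·N + c.
Pick B−Pick A: −218a − 201b = 0.1;  Pick C−Pick A: −80a − 31b = −13.2.
Solving gives a = 0.28495, b = −0.30955.
Gradient magnitude |∇z| = √(a² + b²) = √(0.08120 + 0.09582) = 0.42073.
True dip = arctan(0.42073) = 22.8°, dipping toward NW (azimuth ≈ 317°).

22.8°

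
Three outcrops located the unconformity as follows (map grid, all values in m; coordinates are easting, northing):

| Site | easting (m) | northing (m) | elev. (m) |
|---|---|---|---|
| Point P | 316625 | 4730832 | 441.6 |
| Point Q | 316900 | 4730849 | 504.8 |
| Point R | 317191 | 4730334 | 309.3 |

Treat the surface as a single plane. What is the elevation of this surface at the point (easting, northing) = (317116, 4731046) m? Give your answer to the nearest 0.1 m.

644.8 m

Let the plane be z = a·easting + b·northing + c.
Point Q−Point P: 275a + 17b = 63.2;  Point R−Point P: 566a − 498b = −132.3.
Solving gives a = 0.199386650, b = 0.492274786.
Then c = 441.6 − a·316625 − b·4730832 = −2391558.51.
At (317116, 4731046): z = 63228.7 + 2328974.7 − 2391558.51 = 644.8 m.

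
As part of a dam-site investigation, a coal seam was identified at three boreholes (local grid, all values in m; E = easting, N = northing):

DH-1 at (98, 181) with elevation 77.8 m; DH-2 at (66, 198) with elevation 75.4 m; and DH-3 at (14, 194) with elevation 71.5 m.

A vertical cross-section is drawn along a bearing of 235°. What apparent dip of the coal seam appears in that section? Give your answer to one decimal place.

Let the plane be z = a·E + b·N + c.
DH-2−DH-1: −32a + 17b = −2.4;  DH-3−DH-1: −84a + 13b = −6.3.
Solving gives a = 0.07500, b = 0.00000.
Unit vector along 235° is (sin 235°, cos 235°) = (-0.8192, -0.5736).
Slope in that direction = a·(-0.8192) + b·(-0.5736) = −0.06144.
Apparent dip = arctan|0.06144| = 3.5° (true dip is 4.3°, so apparent ≤ true as expected).

3.5°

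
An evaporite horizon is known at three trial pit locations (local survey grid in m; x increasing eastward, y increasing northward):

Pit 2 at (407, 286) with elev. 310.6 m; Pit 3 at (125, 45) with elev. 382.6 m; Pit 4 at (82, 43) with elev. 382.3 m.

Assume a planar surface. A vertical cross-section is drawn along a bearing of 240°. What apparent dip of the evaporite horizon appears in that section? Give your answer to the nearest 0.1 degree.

8.1°

Two edge vectors: Pit 2→Pit 3 = (-282, -241, 72), Pit 2→Pit 4 = (-325, -243, 71.7).
Normal n = (Pit 2→Pit 3) × (Pit 2→Pit 4) = (216.3, -3180.6, -9799).
So ∂z/∂x = −n_x/n_z = 0.02207 and ∂z/∂y = −n_y/n_z = −0.32458.
Unit vector along 240° is (sin 240°, cos 240°) = (-0.8660, -0.5000).
Slope in that direction = a·(-0.8660) + b·(-0.5000) = 0.14318.
Apparent dip = arctan|0.14318| = 8.1° (true dip is 18.0°, so apparent ≤ true as expected).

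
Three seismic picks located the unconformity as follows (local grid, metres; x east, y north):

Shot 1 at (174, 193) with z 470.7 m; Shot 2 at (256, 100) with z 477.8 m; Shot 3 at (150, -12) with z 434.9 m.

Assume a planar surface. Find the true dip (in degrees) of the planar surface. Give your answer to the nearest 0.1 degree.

Let the plane be z = a·x + b·y + c.
Shot 2−Shot 1: 82a − 93b = 7.1;  Shot 3−Shot 1: −24a − 205b = −35.8.
Solving gives a = 0.25128, b = 0.14522.
Gradient magnitude |∇z| = √(a² + b²) = √(0.06314 + 0.02109) = 0.29022.
True dip = arctan(0.29022) = 16.2°, dipping toward WSW (azimuth ≈ 240°).

16.2°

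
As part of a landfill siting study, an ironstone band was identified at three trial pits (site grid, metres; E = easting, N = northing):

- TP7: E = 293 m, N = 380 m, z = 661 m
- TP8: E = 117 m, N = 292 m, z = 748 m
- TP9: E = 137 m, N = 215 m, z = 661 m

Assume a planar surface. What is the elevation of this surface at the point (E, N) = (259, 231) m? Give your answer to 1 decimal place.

560.8 m

Let the plane be z = a·E + b·N + c.
TP8−TP7: −176a − 88b = 87;  TP9−TP7: −156a − 165b = 0.
Solving gives a = −0.93750, b = 0.88636.
Then c = 661 − a·293 − b·380 = 598.87.
At (259, 231): z = −242.8 + 204.8 + 598.87 = 560.8 m.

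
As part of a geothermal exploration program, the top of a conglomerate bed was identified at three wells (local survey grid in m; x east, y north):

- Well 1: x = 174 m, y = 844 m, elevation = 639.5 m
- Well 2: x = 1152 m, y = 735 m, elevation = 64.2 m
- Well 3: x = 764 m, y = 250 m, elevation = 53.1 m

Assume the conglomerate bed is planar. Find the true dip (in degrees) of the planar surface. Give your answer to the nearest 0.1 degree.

35.1°

Two edge vectors: Well 1→Well 2 = (978, -109, -575.3), Well 1→Well 3 = (590, -594, -586.4).
Normal n = (Well 1→Well 2) × (Well 1→Well 3) = (-277810.6, 234072.2, -516622).
So ∂z/∂x = −n_x/n_z = −0.53774 and ∂z/∂y = −n_y/n_z = 0.45308.
Gradient magnitude |∇z| = √(a² + b²) = √(0.28917 + 0.20528) = 0.70317.
True dip = arctan(0.70317) = 35.1°, dipping toward SE (azimuth ≈ 130°).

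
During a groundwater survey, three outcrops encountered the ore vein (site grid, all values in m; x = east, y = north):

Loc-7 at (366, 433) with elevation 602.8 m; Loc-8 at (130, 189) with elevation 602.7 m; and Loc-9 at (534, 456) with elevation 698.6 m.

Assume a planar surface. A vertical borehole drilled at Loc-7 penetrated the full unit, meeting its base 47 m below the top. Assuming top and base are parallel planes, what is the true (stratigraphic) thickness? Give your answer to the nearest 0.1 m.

34.7 m

Two edge vectors: Loc-7→Loc-8 = (-236, -244, -0.1), Loc-7→Loc-9 = (168, 23, 95.8).
Normal n = (Loc-7→Loc-8) × (Loc-7→Loc-9) = (-23372.9, 22592, 35564).
So ∂z/∂x = −n_x/n_z = 0.65721 and ∂z/∂y = −n_y/n_z = −0.63525.
|∇z| = √(a²+b²) = 0.91404, so dip δ = arctan(0.91404) = 42.43°.
True thickness = vertical thickness × cos δ = 47 × cos 42.43° = 34.7 m.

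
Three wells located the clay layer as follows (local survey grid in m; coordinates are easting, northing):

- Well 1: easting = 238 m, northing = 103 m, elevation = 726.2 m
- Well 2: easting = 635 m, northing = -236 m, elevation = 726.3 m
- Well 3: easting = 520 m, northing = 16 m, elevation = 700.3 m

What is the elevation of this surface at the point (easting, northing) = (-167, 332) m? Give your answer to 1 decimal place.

745.8 m

Two edge vectors: Well 1→Well 2 = (397, -339, 0.1), Well 1→Well 3 = (282, -87, -25.9).
Normal n = (Well 1→Well 2) × (Well 1→Well 3) = (8788.8, 10310.5, 61059).
So ∂z/∂easting = −n_x/n_z = −0.14394 and ∂z/∂northing = −n_y/n_z = −0.16886.
Intercept c from Well 1: 726.2 + 34.26 + 17.39 = 777.85.
At (-167, 332): z = 24.0 − 56.1 + 777.85 = 745.8 m.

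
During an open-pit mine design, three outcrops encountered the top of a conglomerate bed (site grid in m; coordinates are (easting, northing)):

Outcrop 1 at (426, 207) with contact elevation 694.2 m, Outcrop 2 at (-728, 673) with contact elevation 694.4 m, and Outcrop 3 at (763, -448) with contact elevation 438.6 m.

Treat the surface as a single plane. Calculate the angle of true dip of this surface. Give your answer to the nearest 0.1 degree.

Let the plane be z = a·E + b·N + c.
Outcrop 2−Outcrop 1: −1154a + 466b = 0.2;  Outcrop 3−Outcrop 1: 337a − 655b = −255.6.
Solving gives a = 0.19869, b = 0.49245.
Gradient magnitude |∇z| = √(a² + b²) = √(0.03948 + 0.24251) = 0.53102.
True dip = arctan(0.53102) = 28.0°, dipping toward SSW (azimuth ≈ 202°).

28.0°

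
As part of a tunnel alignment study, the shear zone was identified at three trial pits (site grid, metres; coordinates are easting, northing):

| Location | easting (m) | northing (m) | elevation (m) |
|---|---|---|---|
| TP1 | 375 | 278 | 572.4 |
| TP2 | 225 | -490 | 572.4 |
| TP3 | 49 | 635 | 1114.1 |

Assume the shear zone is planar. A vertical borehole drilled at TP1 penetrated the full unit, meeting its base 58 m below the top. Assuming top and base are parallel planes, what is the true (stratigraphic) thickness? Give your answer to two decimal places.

Let the plane be z = a·easting + b·northing + c.
TP2−TP1: −150a − 768b = 0;  TP3−TP1: −326a + 357b = 541.7.
Solving gives a = −1.36887, b = 0.26736.
|∇z| = √(a²+b²) = 1.39474, so dip δ = arctan(1.39474) = 54.36°.
True thickness = vertical thickness × cos δ = 58 × cos 54.36° = 33.80 m.

33.80 m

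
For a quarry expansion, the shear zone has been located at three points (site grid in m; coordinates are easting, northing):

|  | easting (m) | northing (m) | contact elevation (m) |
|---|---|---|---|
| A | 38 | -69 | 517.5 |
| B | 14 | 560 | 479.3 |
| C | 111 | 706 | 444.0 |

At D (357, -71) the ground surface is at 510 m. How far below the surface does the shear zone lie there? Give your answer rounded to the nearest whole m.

75 m

Two edge vectors: A→B = (-24, 629, -38.2), A→C = (73, 775, -73.5).
Normal n = (A→B) × (A→C) = (-16626.5, -4552.6, -64517).
So ∂z/∂easting = −n_x/n_z = −0.25771 and ∂z/∂northing = −n_y/n_z = −0.07056.
Intercept c from A: 517.5 + 9.79 − 4.87 = 522.42.
At (357, -71): z_contact = −92.0 + 5.0 + 522.42 = 435.4 m.
Depth below ground = 510 − 435.4 = 75 m.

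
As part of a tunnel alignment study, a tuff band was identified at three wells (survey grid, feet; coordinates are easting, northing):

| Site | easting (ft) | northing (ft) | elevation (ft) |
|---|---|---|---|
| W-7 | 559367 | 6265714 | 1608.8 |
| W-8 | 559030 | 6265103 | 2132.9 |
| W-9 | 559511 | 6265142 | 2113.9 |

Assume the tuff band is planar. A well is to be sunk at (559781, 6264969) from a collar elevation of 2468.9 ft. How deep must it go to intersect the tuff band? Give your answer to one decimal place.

195.1 ft

Let the plane be z = a·easting + b·northing + c.
W-8−W-7: −337a − 611b = 524.1;  W-9−W-7: 144a − 572b = 505.1.
Solving gives a = 0.031454899, b = −0.875123242.
Then c = 1608.8 − a·559367 − b·6265714 = 5467285.92.
At (559781, 6264969): z_contact = 17607.85 − 5482619.98 + 5467285.92 = 2273.79 ft.
Depth below ground = 2468.9 − 2273.79 = 195.1 ft.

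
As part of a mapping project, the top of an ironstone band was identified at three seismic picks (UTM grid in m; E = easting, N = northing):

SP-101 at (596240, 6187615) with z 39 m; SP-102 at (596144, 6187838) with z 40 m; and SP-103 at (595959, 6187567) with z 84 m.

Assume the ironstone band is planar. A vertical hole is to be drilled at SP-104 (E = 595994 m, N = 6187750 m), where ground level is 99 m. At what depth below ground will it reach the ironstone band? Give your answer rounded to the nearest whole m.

Let the plane be z = a·E + b·N + c.
SP-102−SP-101: −96a + 223b = 1;  SP-103−SP-101: −281a − 48b = 45.
Solving gives a = −0.14988628, b = −0.06004073.
Then c = 39 − a·596240 − b·6187615 = 460916.12.
At (595994, 6187750): z_contact = −89331.3 − 371517.0 + 460916.12 = 67.8 m.
Depth below ground = 99 − 67.8 = 31 m.

31 m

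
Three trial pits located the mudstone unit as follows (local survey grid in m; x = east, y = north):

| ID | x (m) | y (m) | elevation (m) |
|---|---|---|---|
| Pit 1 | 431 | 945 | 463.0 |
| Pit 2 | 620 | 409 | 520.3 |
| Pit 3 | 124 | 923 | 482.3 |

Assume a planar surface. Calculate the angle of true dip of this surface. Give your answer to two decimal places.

Let the plane be z = a·x + b·y + c.
Pit 2−Pit 1: 189a − 536b = 57.3;  Pit 3−Pit 1: −307a − 22b = 19.3.
Solving gives a = −0.05385, b = −0.12589.
Gradient magnitude |∇z| = √(a² + b²) = √(0.00290 + 0.01585) = 0.13692.
True dip = arctan(0.13692) = 7.80°, dipping toward NNE (azimuth ≈ 023°).

7.80°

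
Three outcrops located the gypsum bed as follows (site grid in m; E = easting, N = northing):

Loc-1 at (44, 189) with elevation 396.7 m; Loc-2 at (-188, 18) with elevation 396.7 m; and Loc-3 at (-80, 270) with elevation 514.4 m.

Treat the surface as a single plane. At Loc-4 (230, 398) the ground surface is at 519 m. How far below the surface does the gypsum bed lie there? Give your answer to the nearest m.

73 m

Two edge vectors: Loc-1→Loc-2 = (-232, -171, 0), Loc-1→Loc-3 = (-124, 81, 117.7).
Normal n = (Loc-1→Loc-2) × (Loc-1→Loc-3) = (-20126.7, 27306.4, -39996).
So ∂z/∂E = −n_x/n_z = −0.50322 and ∂z/∂N = −n_y/n_z = 0.68273.
Intercept c from Loc-1: 396.7 + 22.14 − 129.04 = 289.81.
At (230, 398): z_contact = −115.7 + 271.7 + 289.81 = 445.8 m.
Depth below ground = 519 − 445.8 = 73 m.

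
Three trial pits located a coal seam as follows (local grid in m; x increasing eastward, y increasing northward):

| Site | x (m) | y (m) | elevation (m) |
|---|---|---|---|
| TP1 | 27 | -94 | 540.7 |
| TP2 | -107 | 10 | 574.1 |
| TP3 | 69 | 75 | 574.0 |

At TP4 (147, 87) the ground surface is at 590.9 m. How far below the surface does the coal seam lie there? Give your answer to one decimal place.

Two edge vectors: TP1→TP2 = (-134, 104, 33.4), TP1→TP3 = (42, 169, 33.3).
Normal n = (TP1→TP2) × (TP1→TP3) = (-2181.4, 5865, -27014).
So ∂z/∂x = −n_x/n_z = −0.08075 and ∂z/∂y = −n_y/n_z = 0.21711.
Intercept c from TP1: 540.7 + 2.18 + 20.41 = 563.29.
At (147, 87): z_contact = −11.87 + 18.89 + 563.29 = 570.31 m.
Depth below ground = 590.9 − 570.31 = 20.6 m.

20.6 m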